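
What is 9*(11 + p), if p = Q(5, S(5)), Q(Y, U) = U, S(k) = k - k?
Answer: 99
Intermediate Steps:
S(k) = 0
p = 0
9*(11 + p) = 9*(11 + 0) = 9*11 = 99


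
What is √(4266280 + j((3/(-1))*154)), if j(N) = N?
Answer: √4265818 ≈ 2065.4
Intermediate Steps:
√(4266280 + j((3/(-1))*154)) = √(4266280 + (3/(-1))*154) = √(4266280 + (3*(-1))*154) = √(4266280 - 3*154) = √(4266280 - 462) = √4265818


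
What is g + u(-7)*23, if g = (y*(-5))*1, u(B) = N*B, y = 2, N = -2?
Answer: 312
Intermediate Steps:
u(B) = -2*B
g = -10 (g = (2*(-5))*1 = -10*1 = -10)
g + u(-7)*23 = -10 - 2*(-7)*23 = -10 + 14*23 = -10 + 322 = 312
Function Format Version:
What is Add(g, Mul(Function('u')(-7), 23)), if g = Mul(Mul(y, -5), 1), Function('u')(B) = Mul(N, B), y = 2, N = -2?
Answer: 312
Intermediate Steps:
Function('u')(B) = Mul(-2, B)
g = -10 (g = Mul(Mul(2, -5), 1) = Mul(-10, 1) = -10)
Add(g, Mul(Function('u')(-7), 23)) = Add(-10, Mul(Mul(-2, -7), 23)) = Add(-10, Mul(14, 23)) = Add(-10, 322) = 312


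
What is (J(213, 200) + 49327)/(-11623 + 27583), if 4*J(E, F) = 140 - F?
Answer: 6164/1995 ≈ 3.0897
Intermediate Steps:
J(E, F) = 35 - F/4 (J(E, F) = (140 - F)/4 = 35 - F/4)
(J(213, 200) + 49327)/(-11623 + 27583) = ((35 - 1/4*200) + 49327)/(-11623 + 27583) = ((35 - 50) + 49327)/15960 = (-15 + 49327)*(1/15960) = 49312*(1/15960) = 6164/1995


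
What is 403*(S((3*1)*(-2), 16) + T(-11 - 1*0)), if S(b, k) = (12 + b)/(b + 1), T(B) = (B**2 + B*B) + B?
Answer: 463047/5 ≈ 92609.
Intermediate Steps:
T(B) = B + 2*B**2 (T(B) = (B**2 + B**2) + B = 2*B**2 + B = B + 2*B**2)
S(b, k) = (12 + b)/(1 + b)
403*(S((3*1)*(-2), 16) + T(-11 - 1*0)) = 403*((12 + (3*1)*(-2))/(1 + (3*1)*(-2)) + (-11 - 1*0)*(1 + 2*(-11 - 1*0))) = 403*((12 + 3*(-2))/(1 + 3*(-2)) + (-11 + 0)*(1 + 2*(-11 + 0))) = 403*((12 - 6)/(1 - 6) - 11*(1 + 2*(-11))) = 403*(6/(-5) - 11*(1 - 22)) = 403*(-1/5*6 - 11*(-21)) = 403*(-6/5 + 231) = 403*(1149/5) = 463047/5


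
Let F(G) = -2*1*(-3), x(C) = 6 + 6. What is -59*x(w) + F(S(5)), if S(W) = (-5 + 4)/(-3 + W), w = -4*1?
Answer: -702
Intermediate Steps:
w = -4
x(C) = 12
S(W) = -1/(-3 + W)
F(G) = 6 (F(G) = -2*(-3) = 6)
-59*x(w) + F(S(5)) = -59*12 + 6 = -708 + 6 = -702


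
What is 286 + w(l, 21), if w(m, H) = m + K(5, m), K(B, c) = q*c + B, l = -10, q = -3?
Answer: 311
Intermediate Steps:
K(B, c) = B - 3*c (K(B, c) = -3*c + B = B - 3*c)
w(m, H) = 5 - 2*m (w(m, H) = m + (5 - 3*m) = 5 - 2*m)
286 + w(l, 21) = 286 + (5 - 2*(-10)) = 286 + (5 + 20) = 286 + 25 = 311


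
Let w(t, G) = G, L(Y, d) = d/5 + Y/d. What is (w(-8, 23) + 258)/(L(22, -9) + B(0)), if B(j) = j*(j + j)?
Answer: -12645/191 ≈ -66.204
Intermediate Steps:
L(Y, d) = d/5 + Y/d (L(Y, d) = d*(⅕) + Y/d = d/5 + Y/d)
B(j) = 2*j² (B(j) = j*(2*j) = 2*j²)
(w(-8, 23) + 258)/(L(22, -9) + B(0)) = (23 + 258)/(((⅕)*(-9) + 22/(-9)) + 2*0²) = 281/((-9/5 + 22*(-⅑)) + 2*0) = 281/((-9/5 - 22/9) + 0) = 281/(-191/45 + 0) = 281/(-191/45) = 281*(-45/191) = -12645/191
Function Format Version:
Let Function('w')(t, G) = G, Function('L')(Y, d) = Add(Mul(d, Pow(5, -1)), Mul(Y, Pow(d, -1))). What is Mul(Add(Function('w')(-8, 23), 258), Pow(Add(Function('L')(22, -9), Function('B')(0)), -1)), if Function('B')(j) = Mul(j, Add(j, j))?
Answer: Rational(-12645, 191) ≈ -66.204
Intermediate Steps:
Function('L')(Y, d) = Add(Mul(Rational(1, 5), d), Mul(Y, Pow(d, -1))) (Function('L')(Y, d) = Add(Mul(d, Rational(1, 5)), Mul(Y, Pow(d, -1))) = Add(Mul(Rational(1, 5), d), Mul(Y, Pow(d, -1))))
Function('B')(j) = Mul(2, Pow(j, 2)) (Function('B')(j) = Mul(j, Mul(2, j)) = Mul(2, Pow(j, 2)))
Mul(Add(Function('w')(-8, 23), 258), Pow(Add(Function('L')(22, -9), Function('B')(0)), -1)) = Mul(Add(23, 258), Pow(Add(Add(Mul(Rational(1, 5), -9), Mul(22, Pow(-9, -1))), Mul(2, Pow(0, 2))), -1)) = Mul(281, Pow(Add(Add(Rational(-9, 5), Mul(22, Rational(-1, 9))), Mul(2, 0)), -1)) = Mul(281, Pow(Add(Add(Rational(-9, 5), Rational(-22, 9)), 0), -1)) = Mul(281, Pow(Add(Rational(-191, 45), 0), -1)) = Mul(281, Pow(Rational(-191, 45), -1)) = Mul(281, Rational(-45, 191)) = Rational(-12645, 191)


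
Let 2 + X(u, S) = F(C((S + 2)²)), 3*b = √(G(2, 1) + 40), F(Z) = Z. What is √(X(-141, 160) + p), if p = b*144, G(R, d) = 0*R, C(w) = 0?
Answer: √(-2 + 96*√10) ≈ 17.366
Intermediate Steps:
G(R, d) = 0
b = 2*√10/3 (b = √(0 + 40)/3 = √40/3 = (2*√10)/3 = 2*√10/3 ≈ 2.1082)
p = 96*√10 (p = (2*√10/3)*144 = 96*√10 ≈ 303.58)
X(u, S) = -2 (X(u, S) = -2 + 0 = -2)
√(X(-141, 160) + p) = √(-2 + 96*√10)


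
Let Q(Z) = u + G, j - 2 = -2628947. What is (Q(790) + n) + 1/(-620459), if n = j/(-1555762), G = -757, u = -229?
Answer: -950141372241395/965286534758 ≈ -984.31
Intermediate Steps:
j = -2628945 (j = 2 - 2628947 = -2628945)
Q(Z) = -986 (Q(Z) = -229 - 757 = -986)
n = 2628945/1555762 (n = -2628945/(-1555762) = -2628945*(-1/1555762) = 2628945/1555762 ≈ 1.6898)
(Q(790) + n) + 1/(-620459) = (-986 + 2628945/1555762) + 1/(-620459) = -1531352387/1555762 - 1/620459 = -950141372241395/965286534758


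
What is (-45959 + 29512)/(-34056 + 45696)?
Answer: -16447/11640 ≈ -1.4130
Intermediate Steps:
(-45959 + 29512)/(-34056 + 45696) = -16447/11640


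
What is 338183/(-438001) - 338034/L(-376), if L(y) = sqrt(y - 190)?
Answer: -338183/438001 + 169017*I*sqrt(566)/283 ≈ -0.77211 + 14209.0*I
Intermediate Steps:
L(y) = sqrt(-190 + y)
338183/(-438001) - 338034/L(-376) = 338183/(-438001) - 338034/sqrt(-190 - 376) = 338183*(-1/438001) - 338034*(-I*sqrt(566)/566) = -338183/438001 - 338034*(-I*sqrt(566)/566) = -338183/438001 - (-169017)*I*sqrt(566)/283 = -338183/438001 + 169017*I*sqrt(566)/283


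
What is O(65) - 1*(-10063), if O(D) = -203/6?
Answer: 60175/6 ≈ 10029.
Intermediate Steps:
O(D) = -203/6 (O(D) = -203*⅙ = -203/6)
O(65) - 1*(-10063) = -203/6 - 1*(-10063) = -203/6 + 10063 = 60175/6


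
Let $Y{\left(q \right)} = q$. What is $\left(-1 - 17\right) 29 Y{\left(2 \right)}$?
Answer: $-1044$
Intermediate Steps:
$\left(-1 - 17\right) 29 Y{\left(2 \right)} = \left(-1 - 17\right) 29 \cdot 2 = \left(-18\right) 29 \cdot 2 = \left(-522\right) 2 = -1044$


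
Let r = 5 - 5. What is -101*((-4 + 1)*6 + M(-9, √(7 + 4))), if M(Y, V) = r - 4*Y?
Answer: -1818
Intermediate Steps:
r = 0
M(Y, V) = -4*Y (M(Y, V) = 0 - 4*Y = -4*Y)
-101*((-4 + 1)*6 + M(-9, √(7 + 4))) = -101*((-4 + 1)*6 - 4*(-9)) = -101*(-3*6 + 36) = -101*(-18 + 36) = -101*18 = -1818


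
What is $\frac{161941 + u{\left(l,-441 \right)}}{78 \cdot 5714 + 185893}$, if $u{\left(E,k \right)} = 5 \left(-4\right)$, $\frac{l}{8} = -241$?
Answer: $\frac{161921}{631585} \approx 0.25637$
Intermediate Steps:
$l = -1928$ ($l = 8 \left(-241\right) = -1928$)
$u{\left(E,k \right)} = -20$
$\frac{161941 + u{\left(l,-441 \right)}}{78 \cdot 5714 + 185893} = \frac{161941 - 20}{78 \cdot 5714 + 185893} = \frac{161921}{445692 + 185893} = \frac{161921}{631585}$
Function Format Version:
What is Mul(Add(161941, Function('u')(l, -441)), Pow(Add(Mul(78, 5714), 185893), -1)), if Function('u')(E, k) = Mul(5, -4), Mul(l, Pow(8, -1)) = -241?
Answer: Rational(161921, 631585) ≈ 0.25637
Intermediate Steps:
l = -1928 (l = Mul(8, -241) = -1928)
Function('u')(E, k) = -20
Mul(Add(161941, Function('u')(l, -441)), Pow(Add(Mul(78, 5714), 185893), -1)) = Mul(Add(161941, -20), Pow(Add(Mul(78, 5714), 185893), -1)) = Mul(161921, Pow(Add(445692, 185893), -1)) = Mul(161921, Pow(631585, -1)) = Mul(161921, Rational(1, 631585)) = Rational(161921, 631585)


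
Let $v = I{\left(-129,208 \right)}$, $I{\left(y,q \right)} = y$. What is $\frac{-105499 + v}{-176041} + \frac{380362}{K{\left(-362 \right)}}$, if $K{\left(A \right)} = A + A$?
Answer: $- \frac{33441416085}{63726842} \approx -524.76$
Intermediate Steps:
$v = -129$
$K{\left(A \right)} = 2 A$
$\frac{-105499 + v}{-176041} + \frac{380362}{K{\left(-362 \right)}} = \frac{-105499 - 129}{-176041} + \frac{380362}{2 \left(-362\right)} = \left(-105628\right) \left(- \frac{1}{176041}\right) + \frac{380362}{-724} = \frac{105628}{176041} + 380362 \left(- \frac{1}{724}\right) = \frac{105628}{176041} - \frac{190181}{362} = - \frac{33441416085}{63726842}$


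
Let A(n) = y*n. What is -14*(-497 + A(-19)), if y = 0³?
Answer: 6958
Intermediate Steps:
y = 0
A(n) = 0 (A(n) = 0*n = 0)
-14*(-497 + A(-19)) = -14*(-497 + 0) = -14*(-497) = 6958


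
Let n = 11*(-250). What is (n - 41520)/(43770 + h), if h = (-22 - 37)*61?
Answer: -44270/40171 ≈ -1.1020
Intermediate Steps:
n = -2750
h = -3599 (h = -59*61 = -3599)
(n - 41520)/(43770 + h) = (-2750 - 41520)/(43770 - 3599) = -44270/40171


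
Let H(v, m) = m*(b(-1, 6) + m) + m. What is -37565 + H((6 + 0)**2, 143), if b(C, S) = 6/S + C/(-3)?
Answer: -50347/3 ≈ -16782.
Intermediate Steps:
b(C, S) = 6/S - C/3 (b(C, S) = 6/S + C*(-1/3) = 6/S - C/3)
H(v, m) = m + m*(4/3 + m) (H(v, m) = m*((6/6 - 1/3*(-1)) + m) + m = m*((6*(1/6) + 1/3) + m) + m = m*((1 + 1/3) + m) + m = m*(4/3 + m) + m = m + m*(4/3 + m))
-37565 + H((6 + 0)**2, 143) = -37565 + (1/3)*143*(7 + 3*143) = -37565 + (1/3)*143*(7 + 429) = -37565 + (1/3)*143*436 = -37565 + 62348/3 = -50347/3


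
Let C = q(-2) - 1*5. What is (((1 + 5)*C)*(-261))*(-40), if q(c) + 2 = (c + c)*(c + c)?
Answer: 563760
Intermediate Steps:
q(c) = -2 + 4*c**2 (q(c) = -2 + (c + c)*(c + c) = -2 + (2*c)*(2*c) = -2 + 4*c**2)
C = 9 (C = (-2 + 4*(-2)**2) - 1*5 = (-2 + 4*4) - 5 = (-2 + 16) - 5 = 14 - 5 = 9)
(((1 + 5)*C)*(-261))*(-40) = (((1 + 5)*9)*(-261))*(-40) = ((6*9)*(-261))*(-40) = (54*(-261))*(-40) = -14094*(-40) = 563760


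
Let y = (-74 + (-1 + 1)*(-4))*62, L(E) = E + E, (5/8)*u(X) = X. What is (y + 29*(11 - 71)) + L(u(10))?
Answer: -6296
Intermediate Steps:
u(X) = 8*X/5
L(E) = 2*E
y = -4588 (y = (-74 + 0*(-4))*62 = (-74 + 0)*62 = -74*62 = -4588)
(y + 29*(11 - 71)) + L(u(10)) = (-4588 + 29*(11 - 71)) + 2*((8/5)*10) = (-4588 + 29*(-60)) + 2*16 = (-4588 - 1740) + 32 = -6328 + 32 = -6296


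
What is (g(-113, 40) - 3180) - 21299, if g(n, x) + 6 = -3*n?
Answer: -24146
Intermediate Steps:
g(n, x) = -6 - 3*n
(g(-113, 40) - 3180) - 21299 = ((-6 - 3*(-113)) - 3180) - 21299 = ((-6 + 339) - 3180) - 21299 = (333 - 3180) - 21299 = -2847 - 21299 = -24146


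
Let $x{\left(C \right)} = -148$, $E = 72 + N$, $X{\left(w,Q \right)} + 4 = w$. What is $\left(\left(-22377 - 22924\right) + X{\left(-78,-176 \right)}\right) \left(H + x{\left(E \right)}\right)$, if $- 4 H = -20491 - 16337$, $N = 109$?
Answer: $-411124597$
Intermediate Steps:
$X{\left(w,Q \right)} = -4 + w$
$E = 181$ ($E = 72 + 109 = 181$)
$H = 9207$ ($H = - \frac{-20491 - 16337}{4} = \left(- \frac{1}{4}\right) \left(-36828\right) = 9207$)
$\left(\left(-22377 - 22924\right) + X{\left(-78,-176 \right)}\right) \left(H + x{\left(E \right)}\right) = \left(\left(-22377 - 22924\right) - 82\right) \left(9207 - 148\right) = \left(\left(-22377 - 22924\right) - 82\right) 9059 = \left(-45301 - 82\right) 9059 = \left(-45383\right) 9059 = -411124597$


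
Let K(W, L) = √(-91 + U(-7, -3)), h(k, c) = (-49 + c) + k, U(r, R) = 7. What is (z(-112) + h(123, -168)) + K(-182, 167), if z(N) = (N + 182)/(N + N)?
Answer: -1509/16 + 2*I*√21 ≈ -94.313 + 9.1651*I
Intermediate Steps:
h(k, c) = -49 + c + k
K(W, L) = 2*I*√21 (K(W, L) = √(-91 + 7) = √(-84) = 2*I*√21)
z(N) = (182 + N)/(2*N) (z(N) = (182 + N)/((2*N)) = (182 + N)*(1/(2*N)) = (182 + N)/(2*N))
(z(-112) + h(123, -168)) + K(-182, 167) = ((½)*(182 - 112)/(-112) + (-49 - 168 + 123)) + 2*I*√21 = ((½)*(-1/112)*70 - 94) + 2*I*√21 = (-5/16 - 94) + 2*I*√21 = -1509/16 + 2*I*√21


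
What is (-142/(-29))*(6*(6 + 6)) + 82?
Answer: 12602/29 ≈ 434.55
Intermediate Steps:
(-142/(-29))*(6*(6 + 6)) + 82 = (-142*(-1/29))*(6*12) + 82 = (142/29)*72 + 82 = 10224/29 + 82 = 12602/29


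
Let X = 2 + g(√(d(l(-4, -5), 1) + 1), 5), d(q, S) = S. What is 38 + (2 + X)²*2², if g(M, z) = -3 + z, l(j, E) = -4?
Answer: 182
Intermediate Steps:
X = 4 (X = 2 + (-3 + 5) = 2 + 2 = 4)
38 + (2 + X)²*2² = 38 + (2 + 4)²*2² = 38 + 6²*4 = 38 + 36*4 = 38 + 144 = 182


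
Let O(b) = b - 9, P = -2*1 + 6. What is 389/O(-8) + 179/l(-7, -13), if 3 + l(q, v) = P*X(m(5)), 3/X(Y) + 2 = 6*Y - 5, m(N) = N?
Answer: -92162/969 ≈ -95.110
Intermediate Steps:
P = 4 (P = -2 + 6 = 4)
X(Y) = 3/(-7 + 6*Y) (X(Y) = 3/(-2 + (6*Y - 5)) = 3/(-2 + (-5 + 6*Y)) = 3/(-7 + 6*Y))
O(b) = -9 + b
l(q, v) = -57/23 (l(q, v) = -3 + 4*(3/(-7 + 6*5)) = -3 + 4*(3/(-7 + 30)) = -3 + 4*(3/23) = -3 + 12/23 = -57/23)
389/O(-8) + 179/l(-7, -13) = 389/(-9 - 8) + 179/(-57/23) = 389/(-17) + 179*(-23/57) = 389*(-1/17) - 4117/57 = -389/17 - 4117/57 = -92162/969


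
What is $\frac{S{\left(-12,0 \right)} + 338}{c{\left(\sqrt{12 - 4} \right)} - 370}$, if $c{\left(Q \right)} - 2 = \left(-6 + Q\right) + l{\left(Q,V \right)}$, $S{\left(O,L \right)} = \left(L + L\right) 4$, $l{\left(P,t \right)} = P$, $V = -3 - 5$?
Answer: $- \frac{31603}{34961} - \frac{338 \sqrt{2}}{34961} \approx -0.91762$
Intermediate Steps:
$V = -8$ ($V = -3 - 5 = -8$)
$S{\left(O,L \right)} = 8 L$ ($S{\left(O,L \right)} = 2 L 4 = 8 L$)
$c{\left(Q \right)} = -4 + 2 Q$ ($c{\left(Q \right)} = 2 + \left(\left(-6 + Q\right) + Q\right) = 2 + \left(-6 + 2 Q\right) = -4 + 2 Q$)
$\frac{S{\left(-12,0 \right)} + 338}{c{\left(\sqrt{12 - 4} \right)} - 370} = \frac{8 \cdot 0 + 338}{\left(-4 + 2 \sqrt{12 - 4}\right) - 370} = \frac{0 + 338}{\left(-4 + 2 \sqrt{8}\right) - 370} = \frac{338}{\left(-4 + 2 \cdot 2 \sqrt{2}\right) - 370} = \frac{338}{\left(-4 + 4 \sqrt{2}\right) - 370} = \frac{338}{-374 + 4 \sqrt{2}}$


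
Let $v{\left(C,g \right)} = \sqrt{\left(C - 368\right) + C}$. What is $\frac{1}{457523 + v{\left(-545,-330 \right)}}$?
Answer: $\frac{457523}{209327296987} - \frac{27 i \sqrt{2}}{209327296987} \approx 2.1857 \cdot 10^{-6} - 1.8241 \cdot 10^{-10} i$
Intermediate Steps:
$v{\left(C,g \right)} = \sqrt{-368 + 2 C}$ ($v{\left(C,g \right)} = \sqrt{\left(-368 + C\right) + C} = \sqrt{-368 + 2 C}$)
$\frac{1}{457523 + v{\left(-545,-330 \right)}} = \frac{1}{457523 + \sqrt{-368 + 2 \left(-545\right)}} = \frac{1}{457523 + \sqrt{-368 - 1090}} = \frac{1}{457523 + \sqrt{-1458}} = \frac{1}{457523 + 27 i \sqrt{2}}$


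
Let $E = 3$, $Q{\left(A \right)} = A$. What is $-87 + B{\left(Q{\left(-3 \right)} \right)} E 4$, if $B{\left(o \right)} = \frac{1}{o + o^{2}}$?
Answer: $-85$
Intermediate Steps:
$-87 + B{\left(Q{\left(-3 \right)} \right)} E 4 = -87 + \frac{1}{\left(-3\right) \left(1 - 3\right)} 3 \cdot 4 = -87 + - \frac{1}{3 \left(-2\right)} 12 = -87 + \left(- \frac{1}{3}\right) \left(- \frac{1}{2}\right) 12 = -87 + \frac{1}{6} \cdot 12 = -87 + 2 = -85$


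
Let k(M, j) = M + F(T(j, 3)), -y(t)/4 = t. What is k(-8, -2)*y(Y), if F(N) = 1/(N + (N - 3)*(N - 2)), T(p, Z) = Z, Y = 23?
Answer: 2116/3 ≈ 705.33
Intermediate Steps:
y(t) = -4*t
F(N) = 1/(N + (-3 + N)*(-2 + N))
k(M, j) = 1/3 + M (k(M, j) = M + 1/(6 + 3**2 - 4*3) = M + 1/(6 + 9 - 12) = M + 1/3 = 1/3 + M)
k(-8, -2)*y(Y) = (1/3 - 8)*(-4*23) = -23/3*(-92) = 2116/3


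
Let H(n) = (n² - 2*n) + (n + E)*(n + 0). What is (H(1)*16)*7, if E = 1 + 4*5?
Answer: 2352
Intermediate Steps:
E = 21 (E = 1 + 20 = 21)
H(n) = n² - 2*n + n*(21 + n) (H(n) = (n² - 2*n) + (n + 21)*(n + 0) = (n² - 2*n) + (21 + n)*n = (n² - 2*n) + n*(21 + n) = n² - 2*n + n*(21 + n))
(H(1)*16)*7 = ((1*(19 + 2*1))*16)*7 = ((1*(19 + 2))*16)*7 = ((1*21)*16)*7 = (21*16)*7 = 336*7 = 2352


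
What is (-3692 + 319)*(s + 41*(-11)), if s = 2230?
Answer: -6000567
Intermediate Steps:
(-3692 + 319)*(s + 41*(-11)) = (-3692 + 319)*(2230 + 41*(-11)) = -3373*(2230 - 451) = -3373*1779 = -6000567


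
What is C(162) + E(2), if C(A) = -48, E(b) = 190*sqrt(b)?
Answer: -48 + 190*sqrt(2) ≈ 220.70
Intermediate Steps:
C(162) + E(2) = -48 + 190*sqrt(2)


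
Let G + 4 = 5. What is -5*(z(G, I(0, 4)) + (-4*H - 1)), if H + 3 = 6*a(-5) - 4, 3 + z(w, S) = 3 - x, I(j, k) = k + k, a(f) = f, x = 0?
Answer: -735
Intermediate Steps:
G = 1 (G = -4 + 5 = 1)
I(j, k) = 2*k
z(w, S) = 0 (z(w, S) = -3 + (3 - 1*0) = -3 + (3 + 0) = -3 + 3 = 0)
H = -37 (H = -3 + (6*(-5) - 4) = -3 + (-30 - 4) = -3 - 34 = -37)
-5*(z(G, I(0, 4)) + (-4*H - 1)) = -5*(0 + (-4*(-37) - 1)) = -5*(0 + (148 - 1)) = -5*(0 + 147) = -5*147 = -735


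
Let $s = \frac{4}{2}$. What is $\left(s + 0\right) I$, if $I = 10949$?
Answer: $21898$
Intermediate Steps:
$s = 2$ ($s = 4 \cdot \frac{1}{2} = 2$)
$\left(s + 0\right) I = \left(2 + 0\right) 10949 = 2 \cdot 10949 = 21898$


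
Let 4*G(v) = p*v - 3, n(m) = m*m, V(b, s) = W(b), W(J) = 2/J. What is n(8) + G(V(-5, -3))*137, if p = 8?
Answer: -2967/20 ≈ -148.35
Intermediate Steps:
V(b, s) = 2/b
n(m) = m**2
G(v) = -3/4 + 2*v (G(v) = (8*v - 3)/4 = (-3 + 8*v)/4 = -3/4 + 2*v)
n(8) + G(V(-5, -3))*137 = 8**2 + (-3/4 + 2*(2/(-5)))*137 = 64 + (-3/4 + 2*(2*(-1/5)))*137 = 64 + (-3/4 + 2*(-2/5))*137 = 64 + (-3/4 - 4/5)*137 = 64 - 31/20*137 = 64 - 4247/20 = -2967/20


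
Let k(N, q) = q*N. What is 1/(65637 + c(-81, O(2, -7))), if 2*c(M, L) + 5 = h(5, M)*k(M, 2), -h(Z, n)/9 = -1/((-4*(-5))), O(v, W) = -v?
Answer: 20/1311961 ≈ 1.5244e-5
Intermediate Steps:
h(Z, n) = 9/20 (h(Z, n) = -(-9)/((-4*(-5))) = -(-9)/20 = -9*(-1/20) = 9/20)
k(N, q) = N*q
c(M, L) = -5/2 + 9*M/20 (c(M, L) = -5/2 + (9*(M*2)/20)/2 = -5/2 + (9*(2*M)/20)/2 = -5/2 + (9*M/10)/2 = -5/2 + 9*M/20)
1/(65637 + c(-81, O(2, -7))) = 1/(65637 + (-5/2 + (9/20)*(-81))) = 1/(65637 + (-5/2 - 729/20)) = 1/(65637 - 779/20) = 1/(1311961/20) = 20/1311961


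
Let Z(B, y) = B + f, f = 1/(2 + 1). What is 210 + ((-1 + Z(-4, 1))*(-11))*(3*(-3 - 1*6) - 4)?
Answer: -4144/3 ≈ -1381.3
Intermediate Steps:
f = ⅓ (f = 1/3 = ⅓ ≈ 0.33333)
Z(B, y) = ⅓ + B (Z(B, y) = B + ⅓ = ⅓ + B)
210 + ((-1 + Z(-4, 1))*(-11))*(3*(-3 - 1*6) - 4) = 210 + ((-1 + (⅓ - 4))*(-11))*(3*(-3 - 1*6) - 4) = 210 + ((-1 - 11/3)*(-11))*(3*(-3 - 6) - 4) = 210 + (-14/3*(-11))*(3*(-9) - 4) = 210 + 154*(-27 - 4)/3 = 210 + (154/3)*(-31) = 210 - 4774/3 = -4144/3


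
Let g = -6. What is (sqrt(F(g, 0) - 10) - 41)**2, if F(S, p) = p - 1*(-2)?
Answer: 1673 - 164*I*sqrt(2) ≈ 1673.0 - 231.93*I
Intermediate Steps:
F(S, p) = 2 + p (F(S, p) = p + 2 = 2 + p)
(sqrt(F(g, 0) - 10) - 41)**2 = (sqrt((2 + 0) - 10) - 41)**2 = (sqrt(2 - 10) - 41)**2 = (sqrt(-8) - 41)**2 = (2*I*sqrt(2) - 41)**2 = (-41 + 2*I*sqrt(2))**2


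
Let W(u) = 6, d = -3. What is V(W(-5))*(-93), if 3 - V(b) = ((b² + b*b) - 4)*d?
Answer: -19251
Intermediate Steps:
V(b) = -9 + 6*b² (V(b) = 3 - ((b² + b*b) - 4)*(-3) = 3 - ((b² + b²) - 4)*(-3) = 3 - (2*b² - 4)*(-3) = 3 - (-4 + 2*b²)*(-3) = 3 - (12 - 6*b²) = 3 + (-12 + 6*b²) = -9 + 6*b²)
V(W(-5))*(-93) = (-9 + 6*6²)*(-93) = (-9 + 6*36)*(-93) = (-9 + 216)*(-93) = 207*(-93) = -19251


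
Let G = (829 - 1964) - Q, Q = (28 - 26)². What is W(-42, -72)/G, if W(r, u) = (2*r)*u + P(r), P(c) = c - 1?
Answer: -6005/1139 ≈ -5.2722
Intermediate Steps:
P(c) = -1 + c
Q = 4 (Q = 2² = 4)
W(r, u) = -1 + r + 2*r*u (W(r, u) = (2*r)*u + (-1 + r) = 2*r*u + (-1 + r) = -1 + r + 2*r*u)
G = -1139 (G = (829 - 1964) - 1*4 = -1135 - 4 = -1139)
W(-42, -72)/G = (-1 - 42 + 2*(-42)*(-72))/(-1139) = (-1 - 42 + 6048)*(-1/1139) = 6005*(-1/1139) = -6005/1139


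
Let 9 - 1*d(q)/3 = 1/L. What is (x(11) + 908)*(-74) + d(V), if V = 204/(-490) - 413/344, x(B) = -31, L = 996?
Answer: -21537173/332 ≈ -64871.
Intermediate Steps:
V = -136273/84280 (V = 204*(-1/490) - 413*1/344 = -102/245 - 413/344 = -136273/84280 ≈ -1.6169)
d(q) = 8963/332 (d(q) = 27 - 3/996 = 27 - 3*1/996 = 27 - 1/332 = 8963/332)
(x(11) + 908)*(-74) + d(V) = (-31 + 908)*(-74) + 8963/332 = 877*(-74) + 8963/332 = -64898 + 8963/332 = -21537173/332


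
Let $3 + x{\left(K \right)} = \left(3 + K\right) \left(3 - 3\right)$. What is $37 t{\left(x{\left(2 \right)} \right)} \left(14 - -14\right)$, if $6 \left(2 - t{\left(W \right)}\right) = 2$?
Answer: $\frac{5180}{3} \approx 1726.7$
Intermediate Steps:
$x{\left(K \right)} = -3$ ($x{\left(K \right)} = -3 + \left(3 + K\right) \left(3 - 3\right) = -3 + \left(3 + K\right) 0 = -3 + 0 = -3$)
$t{\left(W \right)} = \frac{5}{3}$ ($t{\left(W \right)} = 2 - \frac{1}{3} = \frac{5}{3}$)
$37 t{\left(x{\left(2 \right)} \right)} \left(14 - -14\right) = 37 \cdot \frac{5}{3} \left(14 - -14\right) = \frac{185 \left(14 + 14\right)}{3} = \frac{185}{3} \cdot 28 = \frac{5180}{3}$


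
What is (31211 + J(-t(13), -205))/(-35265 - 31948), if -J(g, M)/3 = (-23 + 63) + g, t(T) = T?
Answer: -31130/67213 ≈ -0.46315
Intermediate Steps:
J(g, M) = -120 - 3*g (J(g, M) = -3*((-23 + 63) + g) = -3*(40 + g) = -120 - 3*g)
(31211 + J(-t(13), -205))/(-35265 - 31948) = (31211 + (-120 - (-3)*13))/(-35265 - 31948) = (31211 + (-120 - 3*(-13)))/(-67213) = (31211 + (-120 + 39))*(-1/67213) = (31211 - 81)*(-1/67213) = 31130*(-1/67213) = -31130/67213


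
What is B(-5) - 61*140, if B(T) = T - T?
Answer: -8540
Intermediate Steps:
B(T) = 0
B(-5) - 61*140 = 0 - 61*140 = 0 - 8540 = -8540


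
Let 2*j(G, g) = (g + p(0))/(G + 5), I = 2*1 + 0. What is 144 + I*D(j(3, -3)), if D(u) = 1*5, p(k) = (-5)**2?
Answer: 154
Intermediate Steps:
p(k) = 25
I = 2 (I = 2 + 0 = 2)
j(G, g) = (25 + g)/(2*(5 + G)) (j(G, g) = ((g + 25)/(G + 5))/2 = ((25 + g)/(5 + G))/2 = (25 + g)/(2*(5 + G)))
D(u) = 5
144 + I*D(j(3, -3)) = 144 + 2*5 = 144 + 10 = 154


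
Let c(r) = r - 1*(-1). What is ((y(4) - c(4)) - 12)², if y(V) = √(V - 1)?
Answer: (17 - √3)² ≈ 233.11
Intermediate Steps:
y(V) = √(-1 + V)
c(r) = 1 + r (c(r) = r + 1 = 1 + r)
((y(4) - c(4)) - 12)² = ((√(-1 + 4) - (1 + 4)) - 12)² = ((√3 - 1*5) - 12)² = ((√3 - 5) - 12)² = ((-5 + √3) - 12)² = (-17 + √3)²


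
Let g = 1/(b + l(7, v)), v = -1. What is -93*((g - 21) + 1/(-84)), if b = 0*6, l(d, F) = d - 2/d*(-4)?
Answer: 1033509/532 ≈ 1942.7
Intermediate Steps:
l(d, F) = d + 8/d
b = 0
g = 7/57 (g = 1/(0 + (7 + 8/7)) = 1/(0 + 57/7) = 1/(57/7) = 7/57 ≈ 0.12281)
-93*((g - 21) + 1/(-84)) = -93*((7/57 - 21) + 1/(-84)) = -93*(-1190/57 - 1/84) = -93*(-11113/532) = 1033509/532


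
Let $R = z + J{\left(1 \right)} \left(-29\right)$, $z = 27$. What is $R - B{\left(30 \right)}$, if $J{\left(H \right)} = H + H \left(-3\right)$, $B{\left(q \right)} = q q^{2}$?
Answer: $-26915$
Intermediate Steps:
$B{\left(q \right)} = q^{3}$
$J{\left(H \right)} = - 2 H$ ($J{\left(H \right)} = H - 3 H = - 2 H$)
$R = 85$ ($R = 27 + \left(-2\right) 1 \left(-29\right) = 27 - -58 = 27 + 58 = 85$)
$R - B{\left(30 \right)} = 85 - 30^{3} = 85 - 27000 = -26915$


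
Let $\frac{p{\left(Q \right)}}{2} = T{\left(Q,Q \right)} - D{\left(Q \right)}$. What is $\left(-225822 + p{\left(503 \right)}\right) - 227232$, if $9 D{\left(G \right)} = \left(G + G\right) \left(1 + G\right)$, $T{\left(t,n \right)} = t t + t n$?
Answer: $446310$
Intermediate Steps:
$T{\left(t,n \right)} = t^{2} + n t$
$D{\left(G \right)} = \frac{2 G \left(1 + G\right)}{9}$ ($D{\left(G \right)} = \frac{\left(G + G\right) \left(1 + G\right)}{9} = \frac{2 G \left(1 + G\right)}{9}$)
$p{\left(Q \right)} = 4 Q^{2} - \frac{4 Q \left(1 + Q\right)}{9}$ ($p{\left(Q \right)} = 2 \left(Q \left(Q + Q\right) - \frac{2 Q \left(1 + Q\right)}{9}\right) = 2 \left(Q 2 Q - \frac{2 Q \left(1 + Q\right)}{9}\right) = 2 \left(2 Q^{2} - \frac{2 Q \left(1 + Q\right)}{9}\right) = 4 Q^{2} - \frac{4 Q \left(1 + Q\right)}{9}$)
$\left(-225822 + p{\left(503 \right)}\right) - 227232 = \left(-225822 + \frac{4}{9} \cdot 503 \left(-1 + 8 \cdot 503\right)\right) - 227232 = \left(-225822 + \frac{4}{9} \cdot 503 \left(-1 + 4024\right)\right) - 227232 = \left(-225822 + \frac{4}{9} \cdot 503 \cdot 4023\right) - 227232 = \left(-225822 + 899364\right) - 227232 = 673542 - 227232 = 446310$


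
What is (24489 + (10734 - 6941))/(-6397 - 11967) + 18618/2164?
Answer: 17543669/2483731 ≈ 7.0634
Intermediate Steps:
(24489 + (10734 - 6941))/(-6397 - 11967) + 18618/2164 = (24489 + 3793)/(-18364) + 18618*(1/2164) = 28282*(-1/18364) + 9309/1082 = -14141/9182 + 9309/1082 = 17543669/2483731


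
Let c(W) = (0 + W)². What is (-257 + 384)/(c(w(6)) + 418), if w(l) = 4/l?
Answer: 1143/3766 ≈ 0.30350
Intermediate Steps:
c(W) = W²
(-257 + 384)/(c(w(6)) + 418) = (-257 + 384)/((4/6)² + 418) = 127/((4*(⅙))² + 418) = 127/((⅔)² + 418) = 127/(4/9 + 418) = 127/(3766/9) = 127*(9/3766) = 1143/3766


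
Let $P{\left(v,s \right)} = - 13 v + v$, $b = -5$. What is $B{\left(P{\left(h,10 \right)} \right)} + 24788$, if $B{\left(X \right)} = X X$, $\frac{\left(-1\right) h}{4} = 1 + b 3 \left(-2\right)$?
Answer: $2238932$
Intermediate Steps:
$h = -124$ ($h = - 4 \left(1 - 5 \cdot 3 \left(-2\right)\right) = - 4 \left(1 - -30\right) = - 4 \left(1 + 30\right) = \left(-4\right) 31 = -124$)
$P{\left(v,s \right)} = - 12 v$
$B{\left(X \right)} = X^{2}$
$B{\left(P{\left(h,10 \right)} \right)} + 24788 = \left(\left(-12\right) \left(-124\right)\right)^{2} + 24788 = 1488^{2} + 24788 = 2214144 + 24788 = 2238932$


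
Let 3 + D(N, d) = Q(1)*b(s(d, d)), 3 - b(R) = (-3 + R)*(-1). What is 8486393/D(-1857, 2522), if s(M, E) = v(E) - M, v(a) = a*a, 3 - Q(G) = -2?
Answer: 8486393/31789807 ≈ 0.26695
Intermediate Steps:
Q(G) = 5 (Q(G) = 3 - 1*(-2) = 3 + 2 = 5)
v(a) = a²
s(M, E) = E² - M
b(R) = R (b(R) = 3 - (-3 + R)*(-1) = 3 - (3 - R) = 3 + (-3 + R) = R)
D(N, d) = -3 - 5*d + 5*d² (D(N, d) = -3 + 5*(d² - d) = -3 + (-5*d + 5*d²) = -3 - 5*d + 5*d²)
8486393/D(-1857, 2522) = 8486393/(-3 - 5*2522 + 5*2522²) = 8486393/(-3 - 12610 + 5*6360484) = 8486393/(-3 - 12610 + 31802420) = 8486393/31789807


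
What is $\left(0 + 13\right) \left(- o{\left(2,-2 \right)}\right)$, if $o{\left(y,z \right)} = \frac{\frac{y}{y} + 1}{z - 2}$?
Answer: $\frac{13}{2} \approx 6.5$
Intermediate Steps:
$o{\left(y,z \right)} = \frac{2}{-2 + z}$ ($o{\left(y,z \right)} = \frac{1 + 1}{-2 + z} = \frac{2}{-2 + z}$)
$\left(0 + 13\right) \left(- o{\left(2,-2 \right)}\right) = \left(0 + 13\right) \left(- \frac{2}{-2 - 2}\right) = 13 \left(- \frac{2}{-4}\right) = 13 \left(- \frac{2 \left(-1\right)}{4}\right) = 13 \left(\left(-1\right) \left(- \frac{1}{2}\right)\right) = 13 \cdot \frac{1}{2} = \frac{13}{2}$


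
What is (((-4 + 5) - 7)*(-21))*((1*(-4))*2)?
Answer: -1008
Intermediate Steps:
(((-4 + 5) - 7)*(-21))*((1*(-4))*2) = ((1 - 7)*(-21))*(-4*2) = -6*(-21)*(-8) = 126*(-8) = -1008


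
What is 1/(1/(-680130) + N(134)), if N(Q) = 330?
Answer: 680130/224442899 ≈ 0.0030303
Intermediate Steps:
1/(1/(-680130) + N(134)) = 1/(1/(-680130) + 330) = 1/(-1/680130 + 330) = 1/(224442899/680130) = 680130/224442899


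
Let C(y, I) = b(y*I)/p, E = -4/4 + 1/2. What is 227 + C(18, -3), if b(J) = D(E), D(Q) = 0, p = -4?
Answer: 227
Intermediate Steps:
E = -½ (E = -4*¼ + 1*(½) = -1 + ½ = -½ ≈ -0.50000)
b(J) = 0
C(y, I) = 0 (C(y, I) = 0/(-4) = 0*(-¼) = 0)
227 + C(18, -3) = 227 + 0 = 227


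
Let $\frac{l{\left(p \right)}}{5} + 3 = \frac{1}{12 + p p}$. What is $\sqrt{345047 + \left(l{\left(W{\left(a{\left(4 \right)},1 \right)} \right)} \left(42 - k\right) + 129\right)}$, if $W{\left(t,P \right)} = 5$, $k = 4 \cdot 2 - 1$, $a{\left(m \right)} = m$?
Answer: $\frac{3 \sqrt{52425966}}{37} \approx 587.07$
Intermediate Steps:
$k = 7$ ($k = 8 - 1 = 7$)
$l{\left(p \right)} = -15 + \frac{5}{12 + p^{2}}$ ($l{\left(p \right)} = -15 + \frac{5}{12 + p p} = -15 + \frac{5}{12 + p^{2}}$)
$\sqrt{345047 + \left(l{\left(W{\left(a{\left(4 \right)},1 \right)} \right)} \left(42 - k\right) + 129\right)} = \sqrt{345047 + \left(\frac{5 \left(-35 - 3 \cdot 5^{2}\right)}{12 + 5^{2}} \left(42 - 7\right) + 129\right)} = \sqrt{345047 + \left(\frac{5 \left(-35 - 75\right)}{12 + 25} \left(42 - 7\right) + 129\right)} = \sqrt{345047 + \left(\frac{5 \left(-35 - 75\right)}{37} \cdot 35 + 129\right)} = \sqrt{345047 + \left(5 \cdot \frac{1}{37} \left(-110\right) 35 + 129\right)} = \sqrt{345047 + \left(\left(- \frac{550}{37}\right) 35 + 129\right)} = \sqrt{345047 + \left(- \frac{19250}{37} + 129\right)} = \sqrt{345047 - \frac{14477}{37}} = \sqrt{\frac{12752262}{37}} = \frac{3 \sqrt{52425966}}{37}$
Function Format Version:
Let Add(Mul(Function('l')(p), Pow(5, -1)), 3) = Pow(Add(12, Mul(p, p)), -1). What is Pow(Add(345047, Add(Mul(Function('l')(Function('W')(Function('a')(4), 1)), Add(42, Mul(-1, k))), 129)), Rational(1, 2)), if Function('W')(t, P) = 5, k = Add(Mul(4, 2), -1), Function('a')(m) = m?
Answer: Mul(Rational(3, 37), Pow(52425966, Rational(1, 2))) ≈ 587.07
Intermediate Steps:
k = 7 (k = Add(8, -1) = 7)
Function('l')(p) = Add(-15, Mul(5, Pow(Add(12, Pow(p, 2)), -1))) (Function('l')(p) = Add(-15, Mul(5, Pow(Add(12, Mul(p, p)), -1))) = Add(-15, Mul(5, Pow(Add(12, Pow(p, 2)), -1))))
Pow(Add(345047, Add(Mul(Function('l')(Function('W')(Function('a')(4), 1)), Add(42, Mul(-1, k))), 129)), Rational(1, 2)) = Pow(Add(345047, Add(Mul(Mul(5, Pow(Add(12, Pow(5, 2)), -1), Add(-35, Mul(-3, Pow(5, 2)))), Add(42, Mul(-1, 7))), 129)), Rational(1, 2)) = Pow(Add(345047, Add(Mul(Mul(5, Pow(Add(12, 25), -1), Add(-35, Mul(-3, 25))), Add(42, -7)), 129)), Rational(1, 2)) = Pow(Add(345047, Add(Mul(Mul(5, Pow(37, -1), Add(-35, -75)), 35), 129)), Rational(1, 2)) = Pow(Add(345047, Add(Mul(Mul(5, Rational(1, 37), -110), 35), 129)), Rational(1, 2)) = Pow(Add(345047, Add(Mul(Rational(-550, 37), 35), 129)), Rational(1, 2)) = Pow(Add(345047, Add(Rational(-19250, 37), 129)), Rational(1, 2)) = Pow(Add(345047, Rational(-14477, 37)), Rational(1, 2)) = Pow(Rational(12752262, 37), Rational(1, 2)) = Mul(Rational(3, 37), Pow(52425966, Rational(1, 2)))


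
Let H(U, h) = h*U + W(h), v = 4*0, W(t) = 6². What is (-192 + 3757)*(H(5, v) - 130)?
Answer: -335110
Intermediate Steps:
W(t) = 36
v = 0
H(U, h) = 36 + U*h (H(U, h) = h*U + 36 = U*h + 36 = 36 + U*h)
(-192 + 3757)*(H(5, v) - 130) = (-192 + 3757)*((36 + 5*0) - 130) = 3565*((36 + 0) - 130) = 3565*(36 - 130) = 3565*(-94) = -335110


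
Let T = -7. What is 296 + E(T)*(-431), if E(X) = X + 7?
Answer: 296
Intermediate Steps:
E(X) = 7 + X
296 + E(T)*(-431) = 296 + (7 - 7)*(-431) = 296 + 0*(-431) = 296 + 0 = 296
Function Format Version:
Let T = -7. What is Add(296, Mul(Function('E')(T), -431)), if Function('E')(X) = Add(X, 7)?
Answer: 296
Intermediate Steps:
Function('E')(X) = Add(7, X)
Add(296, Mul(Function('E')(T), -431)) = Add(296, Mul(Add(7, -7), -431)) = Add(296, Mul(0, -431)) = Add(296, 0) = 296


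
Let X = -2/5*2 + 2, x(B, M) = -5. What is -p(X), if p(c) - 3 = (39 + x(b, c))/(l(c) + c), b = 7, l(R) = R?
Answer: -103/6 ≈ -17.167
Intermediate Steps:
X = 6/5 (X = -2*⅕*2 + 2 = -⅖*2 + 2 = -⅘ + 2 = 6/5 ≈ 1.2000)
p(c) = 3 + 17/c (p(c) = 3 + (39 - 5)/(c + c) = 3 + 34/((2*c)) = 3 + 34*(1/(2*c)) = 3 + 17/c)
-p(X) = -(3 + 17/(6/5)) = -(3 + 17*(⅚)) = -(3 + 85/6) = -1*103/6 = -103/6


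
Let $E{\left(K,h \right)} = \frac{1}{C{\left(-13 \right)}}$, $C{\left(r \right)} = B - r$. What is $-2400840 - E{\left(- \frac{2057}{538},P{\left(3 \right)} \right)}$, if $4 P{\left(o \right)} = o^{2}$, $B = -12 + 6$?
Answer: $- \frac{16805881}{7} \approx -2.4008 \cdot 10^{6}$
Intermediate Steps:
$B = -6$
$C{\left(r \right)} = -6 - r$
$P{\left(o \right)} = \frac{o^{2}}{4}$
$E{\left(K,h \right)} = \frac{1}{7}$ ($E{\left(K,h \right)} = \frac{1}{-6 - -13} = \frac{1}{-6 + 13} = \frac{1}{7}$)
$-2400840 - E{\left(- \frac{2057}{538},P{\left(3 \right)} \right)} = -2400840 - \frac{1}{7} = - \frac{16805881}{7}$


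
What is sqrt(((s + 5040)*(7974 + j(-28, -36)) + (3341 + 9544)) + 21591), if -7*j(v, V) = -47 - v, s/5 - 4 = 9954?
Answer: sqrt(21432488294)/7 ≈ 20914.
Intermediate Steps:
s = 49790 (s = 20 + 5*9954 = 20 + 49770 = 49790)
j(v, V) = 47/7 + v/7 (j(v, V) = -(-47 - v)/7 = 47/7 + v/7)
sqrt(((s + 5040)*(7974 + j(-28, -36)) + (3341 + 9544)) + 21591) = sqrt(((49790 + 5040)*(7974 + (47/7 + (1/7)*(-28))) + (3341 + 9544)) + 21591) = sqrt((54830*(7974 + (47/7 - 4)) + 12885) + 21591) = sqrt((54830*(7974 + 19/7) + 12885) + 21591) = sqrt((54830*(55837/7) + 12885) + 21591) = sqrt((3061542710/7 + 12885) + 21591) = sqrt(3061632905/7 + 21591) = sqrt(3061784042/7) = sqrt(21432488294)/7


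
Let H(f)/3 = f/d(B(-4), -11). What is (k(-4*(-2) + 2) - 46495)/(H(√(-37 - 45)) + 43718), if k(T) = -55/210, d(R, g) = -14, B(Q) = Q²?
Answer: -597607878826/561911477163 - 1952801*I*√82/374607651442 ≈ -1.0635 - 4.7205e-5*I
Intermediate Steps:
H(f) = -3*f/14 (H(f) = 3*(f/(-14)) = 3*(f*(-1/14)) = 3*(-f/14) = -3*f/14)
k(T) = -11/42 (k(T) = -55*1/210 = -11/42)
(k(-4*(-2) + 2) - 46495)/(H(√(-37 - 45)) + 43718) = (-11/42 - 46495)/(-3*√(-37 - 45)/14 + 43718) = -1952801/(42*(-3*I*√82/14 + 43718)) = -1952801/(42*(43718 - 3*I*√82/14))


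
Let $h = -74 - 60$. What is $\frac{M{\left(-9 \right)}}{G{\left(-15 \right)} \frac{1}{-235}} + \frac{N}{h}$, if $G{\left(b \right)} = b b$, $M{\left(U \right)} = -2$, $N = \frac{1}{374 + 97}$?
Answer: $\frac{1977557}{946710} \approx 2.0889$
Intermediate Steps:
$N = \frac{1}{471} \approx 0.0021231$
$G{\left(b \right)} = b^{2}$
$h = -134$
$\frac{M{\left(-9 \right)}}{G{\left(-15 \right)} \frac{1}{-235}} + \frac{N}{h} = - \frac{2}{\left(-15\right)^{2} \frac{1}{-235}} + \frac{1}{471 \left(-134\right)} = - \frac{2}{225 \left(- \frac{1}{235}\right)} + \frac{1}{471} \left(- \frac{1}{134}\right) = - \frac{2}{- \frac{45}{47}} - \frac{1}{63114} = \left(-2\right) \left(- \frac{47}{45}\right) - \frac{1}{63114} = \frac{94}{45} - \frac{1}{63114} = \frac{1977557}{946710}$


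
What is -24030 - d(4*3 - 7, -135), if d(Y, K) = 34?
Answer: -24064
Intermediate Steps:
-24030 - d(4*3 - 7, -135) = -24030 - 1*34 = -24030 - 34 = -24064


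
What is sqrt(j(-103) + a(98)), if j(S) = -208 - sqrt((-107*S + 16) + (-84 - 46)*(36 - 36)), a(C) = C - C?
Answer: sqrt(-208 - sqrt(11037)) ≈ 17.693*I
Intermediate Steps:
a(C) = 0
j(S) = -208 - sqrt(16 - 107*S) (j(S) = -208 - sqrt((16 - 107*S) - 130*0) = -208 - sqrt((16 - 107*S) + 0) = -208 - sqrt(16 - 107*S))
sqrt(j(-103) + a(98)) = sqrt((-208 - sqrt(16 - 107*(-103))) + 0) = sqrt((-208 - sqrt(16 + 11021)) + 0) = sqrt((-208 - sqrt(11037)) + 0) = sqrt(-208 - sqrt(11037))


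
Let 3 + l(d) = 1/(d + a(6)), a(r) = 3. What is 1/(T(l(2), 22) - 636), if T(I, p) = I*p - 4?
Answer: -5/3508 ≈ -0.0014253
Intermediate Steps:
l(d) = -3 + 1/(3 + d) (l(d) = -3 + 1/(d + 3) = -3 + 1/(3 + d))
T(I, p) = -4 + I*p
1/(T(l(2), 22) - 636) = 1/((-4 + ((-8 - 3*2)/(3 + 2))*22) - 636) = 1/((-4 + ((-8 - 6)/5)*22) - 636) = 1/((-4 + ((⅕)*(-14))*22) - 636) = 1/((-4 - 14/5*22) - 636) = 1/((-4 - 308/5) - 636) = 1/(-328/5 - 636) = 1/(-3508/5) = -5/3508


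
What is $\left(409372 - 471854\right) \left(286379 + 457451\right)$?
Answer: $-46475986060$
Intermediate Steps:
$\left(409372 - 471854\right) \left(286379 + 457451\right) = \left(-62482\right) 743830 = -46475986060$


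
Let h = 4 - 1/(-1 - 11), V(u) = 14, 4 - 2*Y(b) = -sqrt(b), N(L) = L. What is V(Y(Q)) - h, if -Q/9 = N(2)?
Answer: 119/12 ≈ 9.9167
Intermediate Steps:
Q = -18 (Q = -9*2 = -18)
Y(b) = 2 + sqrt(b)/2 (Y(b) = 2 - (-1)*sqrt(b)/2 = 2 + sqrt(b)/2)
h = 49/12 (h = 4 - 1/(-12) = 4 - 1*(-1/12) = 4 + 1/12 = 49/12 ≈ 4.0833)
V(Y(Q)) - h = 14 - 1*49/12 = 14 - 49/12 = 119/12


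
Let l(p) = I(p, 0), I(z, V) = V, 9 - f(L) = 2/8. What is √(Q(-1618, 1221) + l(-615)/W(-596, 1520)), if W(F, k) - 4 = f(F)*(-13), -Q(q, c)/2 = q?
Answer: 2*√809 ≈ 56.886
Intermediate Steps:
Q(q, c) = -2*q
f(L) = 35/4 (f(L) = 9 - 2/8 = 9 - 1*¼ = 9 - ¼ = 35/4)
l(p) = 0
W(F, k) = -439/4 (W(F, k) = 4 + (35/4)*(-13) = 4 - 455/4 = -439/4)
√(Q(-1618, 1221) + l(-615)/W(-596, 1520)) = √(-2*(-1618) + 0/(-439/4)) = √(3236 + 0*(-4/439)) = √(3236 + 0) = √3236 = 2*√809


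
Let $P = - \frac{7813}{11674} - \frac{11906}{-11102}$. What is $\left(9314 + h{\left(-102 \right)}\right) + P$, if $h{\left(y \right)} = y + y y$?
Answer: $\frac{97783807211}{4984798} \approx 19616.0$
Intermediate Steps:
$h{\left(y \right)} = y + y^{2}$
$P = \frac{2009643}{4984798}$ ($P = \left(-7813\right) \frac{1}{11674} - - \frac{5953}{5551} = - \frac{601}{898} + \frac{5953}{5551} = \frac{2009643}{4984798} \approx 0.40315$)
$\left(9314 + h{\left(-102 \right)}\right) + P = \left(9314 - 102 \left(1 - 102\right)\right) + \frac{2009643}{4984798} = \left(9314 - -10302\right) + \frac{2009643}{4984798} = \left(9314 + 10302\right) + \frac{2009643}{4984798} = 19616 + \frac{2009643}{4984798} = \frac{97783807211}{4984798}$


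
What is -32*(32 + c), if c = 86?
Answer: -3776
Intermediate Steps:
-32*(32 + c) = -32*(32 + 86) = -32*118 = -3776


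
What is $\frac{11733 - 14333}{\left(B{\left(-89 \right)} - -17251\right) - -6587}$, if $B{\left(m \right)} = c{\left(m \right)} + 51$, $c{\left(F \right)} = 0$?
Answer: $- \frac{2600}{23889} \approx -0.10884$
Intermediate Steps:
$B{\left(m \right)} = 51$ ($B{\left(m \right)} = 0 + 51 = 51$)
$\frac{11733 - 14333}{\left(B{\left(-89 \right)} - -17251\right) - -6587} = \frac{11733 - 14333}{\left(51 - -17251\right) - -6587} = - \frac{2600}{\left(51 + 17251\right) + \left(-4380 + 10967\right)} = - \frac{2600}{17302 + 6587} = - \frac{2600}{23889}$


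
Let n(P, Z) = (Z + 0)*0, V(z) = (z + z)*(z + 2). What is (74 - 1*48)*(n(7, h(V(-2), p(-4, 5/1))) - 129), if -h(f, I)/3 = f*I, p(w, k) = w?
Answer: -3354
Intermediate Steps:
V(z) = 2*z*(2 + z) (V(z) = (2*z)*(2 + z) = 2*z*(2 + z))
h(f, I) = -3*I*f (h(f, I) = -3*f*I = -3*I*f)
n(P, Z) = 0 (n(P, Z) = Z*0 = 0)
(74 - 1*48)*(n(7, h(V(-2), p(-4, 5/1))) - 129) = (74 - 1*48)*(0 - 129) = (74 - 48)*(-129) = 26*(-129) = -3354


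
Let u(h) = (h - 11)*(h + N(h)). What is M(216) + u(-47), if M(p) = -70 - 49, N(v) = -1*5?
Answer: 2897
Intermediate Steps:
N(v) = -5
M(p) = -119
u(h) = (-11 + h)*(-5 + h) (u(h) = (h - 11)*(h - 5) = (-11 + h)*(-5 + h))
M(216) + u(-47) = -119 + (55 + (-47)**2 - 16*(-47)) = -119 + (55 + 2209 + 752) = -119 + 3016 = 2897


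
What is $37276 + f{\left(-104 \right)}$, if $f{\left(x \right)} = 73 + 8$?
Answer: $37357$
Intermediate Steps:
$f{\left(x \right)} = 81$
$37276 + f{\left(-104 \right)} = 37276 + 81 = 37357$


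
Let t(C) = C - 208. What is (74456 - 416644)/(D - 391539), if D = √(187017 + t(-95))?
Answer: 44659982444/51100867269 + 342188*√20746/51100867269 ≈ 0.87492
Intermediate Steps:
t(C) = -208 + C
D = 3*√20746 (D = √(187017 + (-208 - 95)) = √(187017 - 303) = √186714 = 3*√20746 ≈ 432.10)
(74456 - 416644)/(D - 391539) = (74456 - 416644)/(3*√20746 - 391539) = -342188/(-391539 + 3*√20746)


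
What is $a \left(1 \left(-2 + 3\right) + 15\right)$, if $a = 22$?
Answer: $352$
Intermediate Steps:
$a \left(1 \left(-2 + 3\right) + 15\right) = 22 \left(1 \left(-2 + 3\right) + 15\right) = 22 \left(1 \cdot 1 + 15\right) = 22 \left(1 + 15\right) = 22 \cdot 16 = 352$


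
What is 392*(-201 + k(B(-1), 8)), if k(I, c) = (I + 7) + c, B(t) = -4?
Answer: -74480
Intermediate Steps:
k(I, c) = 7 + I + c (k(I, c) = (7 + I) + c = 7 + I + c)
392*(-201 + k(B(-1), 8)) = 392*(-201 + (7 - 4 + 8)) = 392*(-201 + 11) = 392*(-190) = -74480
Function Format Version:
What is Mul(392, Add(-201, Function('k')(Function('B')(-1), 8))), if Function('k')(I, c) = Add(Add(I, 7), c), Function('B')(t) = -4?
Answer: -74480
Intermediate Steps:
Function('k')(I, c) = Add(7, I, c) (Function('k')(I, c) = Add(Add(7, I), c) = Add(7, I, c))
Mul(392, Add(-201, Function('k')(Function('B')(-1), 8))) = Mul(392, Add(-201, Add(7, -4, 8))) = Mul(392, Add(-201, 11)) = Mul(392, -190) = -74480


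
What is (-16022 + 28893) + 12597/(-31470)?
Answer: 135012591/10490 ≈ 12871.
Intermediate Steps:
(-16022 + 28893) + 12597/(-31470) = 12871 + 12597*(-1/31470) = 12871 - 4199/10490 = 135012591/10490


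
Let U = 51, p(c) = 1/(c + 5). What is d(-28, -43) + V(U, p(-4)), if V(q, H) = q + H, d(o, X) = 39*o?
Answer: -1040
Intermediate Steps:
p(c) = 1/(5 + c)
V(q, H) = H + q
d(-28, -43) + V(U, p(-4)) = 39*(-28) + (1/(5 - 4) + 51) = -1092 + (1/1 + 51) = -1092 + (1 + 51) = -1092 + 52 = -1040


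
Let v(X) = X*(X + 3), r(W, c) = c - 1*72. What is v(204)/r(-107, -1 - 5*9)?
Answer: -21114/59 ≈ -357.86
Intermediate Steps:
r(W, c) = -72 + c (r(W, c) = c - 72 = -72 + c)
v(X) = X*(3 + X)
v(204)/r(-107, -1 - 5*9) = (204*(3 + 204))/(-72 + (-1 - 5*9)) = (204*207)/(-72 + (-1 - 45)) = 42228/(-72 - 46) = 42228/(-118) = 42228*(-1/118) = -21114/59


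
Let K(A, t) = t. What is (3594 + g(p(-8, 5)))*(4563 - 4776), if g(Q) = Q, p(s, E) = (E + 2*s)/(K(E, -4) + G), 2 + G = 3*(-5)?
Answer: -5359435/7 ≈ -7.6563e+5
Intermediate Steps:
G = -17 (G = -2 + 3*(-5) = -2 - 15 = -17)
p(s, E) = -2*s/21 - E/21 (p(s, E) = (E + 2*s)/(-4 - 17) = (E + 2*s)/(-21) = (E + 2*s)*(-1/21) = -2*s/21 - E/21)
(3594 + g(p(-8, 5)))*(4563 - 4776) = (3594 + (-2/21*(-8) - 1/21*5))*(4563 - 4776) = (3594 + (16/21 - 5/21))*(-213) = (3594 + 11/21)*(-213) = (75485/21)*(-213) = -5359435/7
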